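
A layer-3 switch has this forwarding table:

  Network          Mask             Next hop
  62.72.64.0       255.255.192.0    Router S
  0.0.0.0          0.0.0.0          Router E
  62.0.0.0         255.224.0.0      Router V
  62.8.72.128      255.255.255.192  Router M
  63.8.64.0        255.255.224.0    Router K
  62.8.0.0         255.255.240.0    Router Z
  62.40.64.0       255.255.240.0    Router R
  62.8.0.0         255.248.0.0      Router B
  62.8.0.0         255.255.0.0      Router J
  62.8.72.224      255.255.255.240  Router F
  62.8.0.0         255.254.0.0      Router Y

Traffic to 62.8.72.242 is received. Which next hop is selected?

Router J

Routes whose prefix contains 62.8.72.242:
  0.0.0.0/0 (default, matches everything) -> Router E
  62.0.0.0/11 (62.0.0.0 - 62.31.255.255) -> Router V
  62.8.0.0/13 (62.8.0.0 - 62.15.255.255) -> Router B
  62.8.0.0/15 (62.8.0.0 - 62.9.255.255) -> Router Y
  62.8.0.0/16 (62.8.0.0 - 62.8.255.255) -> Router J
More-specific entries that do NOT match:
  62.8.72.224/28 (62.8.72.224 - 62.8.72.239) does not contain 62.8.72.242
  62.8.72.128/26 (62.8.72.128 - 62.8.72.191) does not contain 62.8.72.242
  62.8.0.0/20 (62.8.0.0 - 62.8.15.255) does not contain 62.8.72.242
  62.40.64.0/20 (62.40.64.0 - 62.40.79.255) does not contain 62.8.72.242
  63.8.64.0/19 (63.8.64.0 - 63.8.95.255) does not contain 62.8.72.242
  62.72.64.0/18 (62.72.64.0 - 62.72.127.255) does not contain 62.8.72.242
Longest matching prefix is /16 -> next hop Router J.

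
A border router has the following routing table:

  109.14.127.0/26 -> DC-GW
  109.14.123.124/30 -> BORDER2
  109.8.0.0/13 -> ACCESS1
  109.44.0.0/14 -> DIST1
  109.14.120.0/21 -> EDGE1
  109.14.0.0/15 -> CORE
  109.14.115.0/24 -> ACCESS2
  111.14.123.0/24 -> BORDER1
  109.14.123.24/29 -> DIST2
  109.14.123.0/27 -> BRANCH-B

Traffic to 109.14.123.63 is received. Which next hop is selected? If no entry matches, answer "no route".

Routes whose prefix contains 109.14.123.63:
  109.8.0.0/13 (109.8.0.0 - 109.15.255.255) -> ACCESS1
  109.14.0.0/15 (109.14.0.0 - 109.15.255.255) -> CORE
  109.14.120.0/21 (109.14.120.0 - 109.14.127.255) -> EDGE1
More-specific entries that do NOT match:
  109.14.123.124/30 (109.14.123.124 - 109.14.123.127) does not contain 109.14.123.63
  109.14.123.24/29 (109.14.123.24 - 109.14.123.31) does not contain 109.14.123.63
  109.14.123.0/27 (109.14.123.0 - 109.14.123.31) does not contain 109.14.123.63
  109.14.127.0/26 (109.14.127.0 - 109.14.127.63) does not contain 109.14.123.63
  109.14.115.0/24 (109.14.115.0 - 109.14.115.255) does not contain 109.14.123.63
  111.14.123.0/24 (111.14.123.0 - 111.14.123.255) does not contain 109.14.123.63
Longest matching prefix is /21 -> next hop EDGE1.

EDGE1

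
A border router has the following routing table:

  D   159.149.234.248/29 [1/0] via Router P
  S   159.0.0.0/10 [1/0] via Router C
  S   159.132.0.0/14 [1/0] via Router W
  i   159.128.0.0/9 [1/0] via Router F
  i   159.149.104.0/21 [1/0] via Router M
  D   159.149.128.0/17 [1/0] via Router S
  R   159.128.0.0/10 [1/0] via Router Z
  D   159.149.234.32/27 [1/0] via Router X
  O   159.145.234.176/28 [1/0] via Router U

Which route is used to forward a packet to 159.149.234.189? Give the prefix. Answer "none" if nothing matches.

159.149.128.0/17

Entries matching 159.149.234.189:
  159.128.0.0/9 (159.128.0.0 - 159.255.255.255)
  159.128.0.0/10 (159.128.0.0 - 159.191.255.255)
  159.149.128.0/17 (159.149.128.0 - 159.149.255.255)
Most specific is 159.149.128.0/17.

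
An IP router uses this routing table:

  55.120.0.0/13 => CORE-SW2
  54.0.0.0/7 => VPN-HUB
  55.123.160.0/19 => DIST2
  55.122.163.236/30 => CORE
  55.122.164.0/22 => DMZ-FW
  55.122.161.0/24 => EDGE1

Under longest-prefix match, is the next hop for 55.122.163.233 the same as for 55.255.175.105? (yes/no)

55.122.163.233: longest match 55.120.0.0/13 -> CORE-SW2
55.255.175.105: longest match 54.0.0.0/7 -> VPN-HUB

no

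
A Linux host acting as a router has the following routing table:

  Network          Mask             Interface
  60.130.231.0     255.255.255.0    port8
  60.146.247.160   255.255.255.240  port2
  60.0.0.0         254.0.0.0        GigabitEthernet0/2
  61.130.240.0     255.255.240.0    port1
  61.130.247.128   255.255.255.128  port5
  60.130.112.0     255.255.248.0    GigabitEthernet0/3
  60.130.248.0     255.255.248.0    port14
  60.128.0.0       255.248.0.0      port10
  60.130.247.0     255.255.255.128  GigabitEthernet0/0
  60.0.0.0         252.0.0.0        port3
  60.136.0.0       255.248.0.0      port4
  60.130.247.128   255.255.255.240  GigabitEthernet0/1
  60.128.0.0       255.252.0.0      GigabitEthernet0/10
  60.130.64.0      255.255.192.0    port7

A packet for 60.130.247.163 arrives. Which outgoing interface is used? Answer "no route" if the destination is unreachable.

Routes whose prefix contains 60.130.247.163:
  60.0.0.0/6 (60.0.0.0 - 63.255.255.255) -> port3
  60.0.0.0/7 (60.0.0.0 - 61.255.255.255) -> GigabitEthernet0/2
  60.128.0.0/13 (60.128.0.0 - 60.135.255.255) -> port10
  60.128.0.0/14 (60.128.0.0 - 60.131.255.255) -> GigabitEthernet0/10
More-specific entries that do NOT match:
  60.146.247.160/28 (60.146.247.160 - 60.146.247.175) does not contain 60.130.247.163
  60.130.247.128/28 (60.130.247.128 - 60.130.247.143) does not contain 60.130.247.163
  61.130.247.128/25 (61.130.247.128 - 61.130.247.255) does not contain 60.130.247.163
  60.130.247.0/25 (60.130.247.0 - 60.130.247.127) does not contain 60.130.247.163
  60.130.231.0/24 (60.130.231.0 - 60.130.231.255) does not contain 60.130.247.163
  60.130.112.0/21 (60.130.112.0 - 60.130.119.255) does not contain 60.130.247.163
  60.130.248.0/21 (60.130.248.0 - 60.130.255.255) does not contain 60.130.247.163
  61.130.240.0/20 (61.130.240.0 - 61.130.255.255) does not contain 60.130.247.163
  60.130.64.0/18 (60.130.64.0 - 60.130.127.255) does not contain 60.130.247.163
Longest matching prefix is /14 -> interface GigabitEthernet0/10.

GigabitEthernet0/10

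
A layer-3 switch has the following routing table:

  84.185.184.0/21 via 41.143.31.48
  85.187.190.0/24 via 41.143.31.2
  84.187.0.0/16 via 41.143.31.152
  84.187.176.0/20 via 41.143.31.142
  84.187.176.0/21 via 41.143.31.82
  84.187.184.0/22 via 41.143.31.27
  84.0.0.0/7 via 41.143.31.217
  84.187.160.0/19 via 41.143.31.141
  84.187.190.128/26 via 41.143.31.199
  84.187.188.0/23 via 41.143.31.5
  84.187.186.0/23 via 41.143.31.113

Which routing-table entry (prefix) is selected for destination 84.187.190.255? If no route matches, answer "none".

84.187.176.0/20

Entries matching 84.187.190.255:
  84.0.0.0/7 (84.0.0.0 - 85.255.255.255)
  84.187.0.0/16 (84.187.0.0 - 84.187.255.255)
  84.187.160.0/19 (84.187.160.0 - 84.187.191.255)
  84.187.176.0/20 (84.187.176.0 - 84.187.191.255)
Most specific is 84.187.176.0/20.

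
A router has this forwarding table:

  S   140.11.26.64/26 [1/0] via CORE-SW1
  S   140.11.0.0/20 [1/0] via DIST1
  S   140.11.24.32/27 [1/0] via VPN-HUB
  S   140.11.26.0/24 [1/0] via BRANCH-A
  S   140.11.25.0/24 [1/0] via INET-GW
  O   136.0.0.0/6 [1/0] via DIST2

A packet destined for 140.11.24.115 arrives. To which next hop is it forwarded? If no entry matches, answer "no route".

no route

No entry's prefix contains 140.11.24.115; there is no default route.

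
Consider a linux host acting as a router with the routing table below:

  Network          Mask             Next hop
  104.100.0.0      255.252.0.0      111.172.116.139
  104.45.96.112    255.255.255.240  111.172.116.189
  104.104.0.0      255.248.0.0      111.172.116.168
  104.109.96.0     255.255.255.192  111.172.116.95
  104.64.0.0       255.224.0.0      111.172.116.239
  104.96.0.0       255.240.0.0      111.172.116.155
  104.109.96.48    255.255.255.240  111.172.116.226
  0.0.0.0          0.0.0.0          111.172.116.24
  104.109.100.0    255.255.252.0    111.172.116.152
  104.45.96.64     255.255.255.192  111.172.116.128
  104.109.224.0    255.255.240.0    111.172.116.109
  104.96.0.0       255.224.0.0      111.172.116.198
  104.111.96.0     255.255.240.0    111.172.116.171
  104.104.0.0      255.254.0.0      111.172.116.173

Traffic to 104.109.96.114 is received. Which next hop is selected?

111.172.116.168

Routes whose prefix contains 104.109.96.114:
  0.0.0.0/0 (default, matches everything) -> 111.172.116.24
  104.96.0.0/11 (104.96.0.0 - 104.127.255.255) -> 111.172.116.198
  104.96.0.0/12 (104.96.0.0 - 104.111.255.255) -> 111.172.116.155
  104.104.0.0/13 (104.104.0.0 - 104.111.255.255) -> 111.172.116.168
More-specific entries that do NOT match:
  104.45.96.112/28 (104.45.96.112 - 104.45.96.127) does not contain 104.109.96.114
  104.109.96.48/28 (104.109.96.48 - 104.109.96.63) does not contain 104.109.96.114
  104.109.96.0/26 (104.109.96.0 - 104.109.96.63) does not contain 104.109.96.114
  104.45.96.64/26 (104.45.96.64 - 104.45.96.127) does not contain 104.109.96.114
  104.109.100.0/22 (104.109.100.0 - 104.109.103.255) does not contain 104.109.96.114
  104.109.224.0/20 (104.109.224.0 - 104.109.239.255) does not contain 104.109.96.114
  104.111.96.0/20 (104.111.96.0 - 104.111.111.255) does not contain 104.109.96.114
  104.104.0.0/15 (104.104.0.0 - 104.105.255.255) does not contain 104.109.96.114
  104.100.0.0/14 (104.100.0.0 - 104.103.255.255) does not contain 104.109.96.114
Longest matching prefix is /13 -> next hop 111.172.116.168.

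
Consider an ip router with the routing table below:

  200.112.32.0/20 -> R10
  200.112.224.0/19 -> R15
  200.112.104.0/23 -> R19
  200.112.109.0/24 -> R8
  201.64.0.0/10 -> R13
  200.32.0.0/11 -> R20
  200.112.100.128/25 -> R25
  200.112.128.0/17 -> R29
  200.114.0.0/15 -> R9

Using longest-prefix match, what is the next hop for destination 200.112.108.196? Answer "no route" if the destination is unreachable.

No entry's prefix contains 200.112.108.196; there is no default route.

no route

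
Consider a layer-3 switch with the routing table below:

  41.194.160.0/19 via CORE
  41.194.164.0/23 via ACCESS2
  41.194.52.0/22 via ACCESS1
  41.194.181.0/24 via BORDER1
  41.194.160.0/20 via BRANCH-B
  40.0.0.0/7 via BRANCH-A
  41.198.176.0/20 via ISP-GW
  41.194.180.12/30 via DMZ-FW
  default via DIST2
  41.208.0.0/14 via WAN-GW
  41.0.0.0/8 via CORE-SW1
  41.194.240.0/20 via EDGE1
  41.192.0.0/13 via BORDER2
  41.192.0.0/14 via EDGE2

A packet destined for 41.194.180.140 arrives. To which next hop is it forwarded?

CORE

Routes whose prefix contains 41.194.180.140:
  0.0.0.0/0 (default, matches everything) -> DIST2
  40.0.0.0/7 (40.0.0.0 - 41.255.255.255) -> BRANCH-A
  41.0.0.0/8 (41.0.0.0 - 41.255.255.255) -> CORE-SW1
  41.192.0.0/13 (41.192.0.0 - 41.199.255.255) -> BORDER2
  41.192.0.0/14 (41.192.0.0 - 41.195.255.255) -> EDGE2
  41.194.160.0/19 (41.194.160.0 - 41.194.191.255) -> CORE
More-specific entries that do NOT match:
  41.194.180.12/30 (41.194.180.12 - 41.194.180.15) does not contain 41.194.180.140
  41.194.181.0/24 (41.194.181.0 - 41.194.181.255) does not contain 41.194.180.140
  41.194.164.0/23 (41.194.164.0 - 41.194.165.255) does not contain 41.194.180.140
  41.194.52.0/22 (41.194.52.0 - 41.194.55.255) does not contain 41.194.180.140
  41.194.160.0/20 (41.194.160.0 - 41.194.175.255) does not contain 41.194.180.140
  41.198.176.0/20 (41.198.176.0 - 41.198.191.255) does not contain 41.194.180.140
  41.194.240.0/20 (41.194.240.0 - 41.194.255.255) does not contain 41.194.180.140
Longest matching prefix is /19 -> next hop CORE.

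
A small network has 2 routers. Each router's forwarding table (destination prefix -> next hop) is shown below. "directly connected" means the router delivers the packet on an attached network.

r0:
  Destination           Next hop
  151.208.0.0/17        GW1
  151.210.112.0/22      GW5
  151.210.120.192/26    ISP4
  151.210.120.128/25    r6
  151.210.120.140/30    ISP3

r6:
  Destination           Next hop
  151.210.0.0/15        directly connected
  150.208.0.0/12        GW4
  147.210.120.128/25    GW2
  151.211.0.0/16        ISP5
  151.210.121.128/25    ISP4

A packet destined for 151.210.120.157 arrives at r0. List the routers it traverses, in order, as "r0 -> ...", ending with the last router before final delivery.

At r0: longest match for 151.210.120.157 is 151.210.120.128/25 -> r6
At r6: longest match for 151.210.120.157 is 151.210.0.0/15 -> directly connected

r0 -> r6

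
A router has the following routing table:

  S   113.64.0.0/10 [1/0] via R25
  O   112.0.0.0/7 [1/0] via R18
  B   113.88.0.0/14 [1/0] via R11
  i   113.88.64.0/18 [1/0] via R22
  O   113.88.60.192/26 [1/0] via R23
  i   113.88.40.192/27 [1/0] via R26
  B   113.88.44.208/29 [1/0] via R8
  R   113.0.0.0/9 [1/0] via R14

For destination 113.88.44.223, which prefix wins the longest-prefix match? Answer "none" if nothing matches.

Entries matching 113.88.44.223:
  112.0.0.0/7 (112.0.0.0 - 113.255.255.255)
  113.0.0.0/9 (113.0.0.0 - 113.127.255.255)
  113.64.0.0/10 (113.64.0.0 - 113.127.255.255)
  113.88.0.0/14 (113.88.0.0 - 113.91.255.255)
Most specific is 113.88.0.0/14.

113.88.0.0/14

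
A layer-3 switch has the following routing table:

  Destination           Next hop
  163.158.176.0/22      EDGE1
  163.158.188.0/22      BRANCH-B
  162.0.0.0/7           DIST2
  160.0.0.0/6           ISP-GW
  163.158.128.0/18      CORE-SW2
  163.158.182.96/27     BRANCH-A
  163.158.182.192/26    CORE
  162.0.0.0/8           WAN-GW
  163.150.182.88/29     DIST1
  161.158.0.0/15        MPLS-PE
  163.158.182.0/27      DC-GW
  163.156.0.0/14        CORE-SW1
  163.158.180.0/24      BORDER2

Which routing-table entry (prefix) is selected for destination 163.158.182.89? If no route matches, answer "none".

Entries matching 163.158.182.89:
  160.0.0.0/6 (160.0.0.0 - 163.255.255.255)
  162.0.0.0/7 (162.0.0.0 - 163.255.255.255)
  163.156.0.0/14 (163.156.0.0 - 163.159.255.255)
  163.158.128.0/18 (163.158.128.0 - 163.158.191.255)
Most specific is 163.158.128.0/18.

163.158.128.0/18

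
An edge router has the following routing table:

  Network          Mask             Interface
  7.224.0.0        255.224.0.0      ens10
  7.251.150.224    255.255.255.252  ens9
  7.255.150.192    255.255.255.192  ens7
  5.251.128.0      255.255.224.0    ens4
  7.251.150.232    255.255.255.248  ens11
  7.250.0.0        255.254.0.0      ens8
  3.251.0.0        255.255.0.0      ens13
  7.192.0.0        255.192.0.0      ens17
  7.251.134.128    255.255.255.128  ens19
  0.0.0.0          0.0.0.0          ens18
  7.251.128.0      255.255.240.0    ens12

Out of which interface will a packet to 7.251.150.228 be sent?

ens8

Routes whose prefix contains 7.251.150.228:
  0.0.0.0/0 (default, matches everything) -> ens18
  7.192.0.0/10 (7.192.0.0 - 7.255.255.255) -> ens17
  7.224.0.0/11 (7.224.0.0 - 7.255.255.255) -> ens10
  7.250.0.0/15 (7.250.0.0 - 7.251.255.255) -> ens8
More-specific entries that do NOT match:
  7.251.150.224/30 (7.251.150.224 - 7.251.150.227) does not contain 7.251.150.228
  7.251.150.232/29 (7.251.150.232 - 7.251.150.239) does not contain 7.251.150.228
  7.255.150.192/26 (7.255.150.192 - 7.255.150.255) does not contain 7.251.150.228
  7.251.134.128/25 (7.251.134.128 - 7.251.134.255) does not contain 7.251.150.228
  7.251.128.0/20 (7.251.128.0 - 7.251.143.255) does not contain 7.251.150.228
  5.251.128.0/19 (5.251.128.0 - 5.251.159.255) does not contain 7.251.150.228
  3.251.0.0/16 (3.251.0.0 - 3.251.255.255) does not contain 7.251.150.228
Longest matching prefix is /15 -> interface ens8.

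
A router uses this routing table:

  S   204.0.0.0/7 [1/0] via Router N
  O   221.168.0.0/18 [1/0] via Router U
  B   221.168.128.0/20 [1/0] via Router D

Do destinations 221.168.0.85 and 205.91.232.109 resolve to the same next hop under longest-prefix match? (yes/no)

221.168.0.85: longest match 221.168.0.0/18 -> Router U
205.91.232.109: longest match 204.0.0.0/7 -> Router N

no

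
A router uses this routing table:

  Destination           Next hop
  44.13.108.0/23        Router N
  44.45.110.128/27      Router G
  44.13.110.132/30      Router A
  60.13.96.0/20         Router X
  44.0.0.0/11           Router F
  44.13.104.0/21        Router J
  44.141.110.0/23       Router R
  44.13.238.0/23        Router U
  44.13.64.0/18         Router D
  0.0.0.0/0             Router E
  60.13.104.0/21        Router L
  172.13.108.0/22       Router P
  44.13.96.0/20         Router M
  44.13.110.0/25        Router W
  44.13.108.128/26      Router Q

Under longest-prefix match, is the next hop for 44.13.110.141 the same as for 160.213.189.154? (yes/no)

no

44.13.110.141: longest match 44.13.104.0/21 -> Router J
160.213.189.154: longest match 0.0.0.0/0 -> Router E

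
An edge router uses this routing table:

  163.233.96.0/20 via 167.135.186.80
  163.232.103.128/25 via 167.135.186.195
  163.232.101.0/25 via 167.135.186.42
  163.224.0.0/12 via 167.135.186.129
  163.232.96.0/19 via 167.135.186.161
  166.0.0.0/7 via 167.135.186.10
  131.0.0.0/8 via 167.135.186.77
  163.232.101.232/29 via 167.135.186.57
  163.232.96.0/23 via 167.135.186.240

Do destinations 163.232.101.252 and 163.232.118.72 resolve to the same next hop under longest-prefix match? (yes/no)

163.232.101.252: longest match 163.232.96.0/19 -> 167.135.186.161
163.232.118.72: longest match 163.232.96.0/19 -> 167.135.186.161

yes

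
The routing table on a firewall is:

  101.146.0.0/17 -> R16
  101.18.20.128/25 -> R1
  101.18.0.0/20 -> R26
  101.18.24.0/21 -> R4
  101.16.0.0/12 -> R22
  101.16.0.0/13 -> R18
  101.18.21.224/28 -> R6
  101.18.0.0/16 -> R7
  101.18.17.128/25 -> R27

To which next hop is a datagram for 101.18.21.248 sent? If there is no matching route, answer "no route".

Routes whose prefix contains 101.18.21.248:
  101.16.0.0/12 (101.16.0.0 - 101.31.255.255) -> R22
  101.16.0.0/13 (101.16.0.0 - 101.23.255.255) -> R18
  101.18.0.0/16 (101.18.0.0 - 101.18.255.255) -> R7
More-specific entries that do NOT match:
  101.18.21.224/28 (101.18.21.224 - 101.18.21.239) does not contain 101.18.21.248
  101.18.20.128/25 (101.18.20.128 - 101.18.20.255) does not contain 101.18.21.248
  101.18.17.128/25 (101.18.17.128 - 101.18.17.255) does not contain 101.18.21.248
  101.18.24.0/21 (101.18.24.0 - 101.18.31.255) does not contain 101.18.21.248
  101.18.0.0/20 (101.18.0.0 - 101.18.15.255) does not contain 101.18.21.248
  101.146.0.0/17 (101.146.0.0 - 101.146.127.255) does not contain 101.18.21.248
Longest matching prefix is /16 -> next hop R7.

R7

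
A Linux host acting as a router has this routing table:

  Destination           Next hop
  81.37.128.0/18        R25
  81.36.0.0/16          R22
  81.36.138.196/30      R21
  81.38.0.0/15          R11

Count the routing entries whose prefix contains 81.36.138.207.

1

Prefixes containing 81.36.138.207:
  81.36.0.0/16 (81.36.0.0 - 81.36.255.255)
Total matching entries: 1.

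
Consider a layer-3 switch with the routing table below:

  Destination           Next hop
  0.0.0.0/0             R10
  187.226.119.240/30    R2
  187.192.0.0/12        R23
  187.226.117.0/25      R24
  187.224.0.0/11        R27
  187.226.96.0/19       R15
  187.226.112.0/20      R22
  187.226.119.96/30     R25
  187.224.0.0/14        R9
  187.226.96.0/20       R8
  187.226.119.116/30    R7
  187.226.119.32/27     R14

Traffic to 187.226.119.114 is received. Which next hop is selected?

R22

Routes whose prefix contains 187.226.119.114:
  0.0.0.0/0 (default, matches everything) -> R10
  187.224.0.0/11 (187.224.0.0 - 187.255.255.255) -> R27
  187.224.0.0/14 (187.224.0.0 - 187.227.255.255) -> R9
  187.226.96.0/19 (187.226.96.0 - 187.226.127.255) -> R15
  187.226.112.0/20 (187.226.112.0 - 187.226.127.255) -> R22
More-specific entries that do NOT match:
  187.226.119.240/30 (187.226.119.240 - 187.226.119.243) does not contain 187.226.119.114
  187.226.119.96/30 (187.226.119.96 - 187.226.119.99) does not contain 187.226.119.114
  187.226.119.116/30 (187.226.119.116 - 187.226.119.119) does not contain 187.226.119.114
  187.226.119.32/27 (187.226.119.32 - 187.226.119.63) does not contain 187.226.119.114
  187.226.117.0/25 (187.226.117.0 - 187.226.117.127) does not contain 187.226.119.114
Longest matching prefix is /20 -> next hop R22.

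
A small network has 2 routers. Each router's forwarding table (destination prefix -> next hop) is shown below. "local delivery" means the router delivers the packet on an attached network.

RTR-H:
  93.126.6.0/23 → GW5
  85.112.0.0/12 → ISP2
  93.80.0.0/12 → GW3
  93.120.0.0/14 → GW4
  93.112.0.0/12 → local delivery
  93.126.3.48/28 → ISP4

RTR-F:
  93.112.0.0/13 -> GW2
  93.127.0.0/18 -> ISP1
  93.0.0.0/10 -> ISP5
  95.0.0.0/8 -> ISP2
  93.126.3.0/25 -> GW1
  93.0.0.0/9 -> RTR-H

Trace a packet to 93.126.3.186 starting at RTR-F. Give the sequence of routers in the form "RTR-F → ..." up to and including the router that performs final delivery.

RTR-F → RTR-H

At RTR-F: longest match for 93.126.3.186 is 93.0.0.0/9 -> RTR-H
At RTR-H: longest match for 93.126.3.186 is 93.112.0.0/12 -> local delivery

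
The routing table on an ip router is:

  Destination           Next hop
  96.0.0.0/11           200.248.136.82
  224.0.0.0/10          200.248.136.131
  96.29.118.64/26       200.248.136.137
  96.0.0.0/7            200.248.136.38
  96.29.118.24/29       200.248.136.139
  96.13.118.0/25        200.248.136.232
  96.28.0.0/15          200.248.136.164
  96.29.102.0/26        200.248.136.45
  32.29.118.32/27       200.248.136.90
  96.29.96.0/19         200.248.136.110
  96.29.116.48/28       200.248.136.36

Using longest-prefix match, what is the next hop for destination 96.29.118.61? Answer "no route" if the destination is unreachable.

Routes whose prefix contains 96.29.118.61:
  96.0.0.0/7 (96.0.0.0 - 97.255.255.255) -> 200.248.136.38
  96.0.0.0/11 (96.0.0.0 - 96.31.255.255) -> 200.248.136.82
  96.28.0.0/15 (96.28.0.0 - 96.29.255.255) -> 200.248.136.164
  96.29.96.0/19 (96.29.96.0 - 96.29.127.255) -> 200.248.136.110
More-specific entries that do NOT match:
  96.29.118.24/29 (96.29.118.24 - 96.29.118.31) does not contain 96.29.118.61
  96.29.116.48/28 (96.29.116.48 - 96.29.116.63) does not contain 96.29.118.61
  32.29.118.32/27 (32.29.118.32 - 32.29.118.63) does not contain 96.29.118.61
  96.29.118.64/26 (96.29.118.64 - 96.29.118.127) does not contain 96.29.118.61
  96.29.102.0/26 (96.29.102.0 - 96.29.102.63) does not contain 96.29.118.61
  96.13.118.0/25 (96.13.118.0 - 96.13.118.127) does not contain 96.29.118.61
Longest matching prefix is /19 -> next hop 200.248.136.110.

200.248.136.110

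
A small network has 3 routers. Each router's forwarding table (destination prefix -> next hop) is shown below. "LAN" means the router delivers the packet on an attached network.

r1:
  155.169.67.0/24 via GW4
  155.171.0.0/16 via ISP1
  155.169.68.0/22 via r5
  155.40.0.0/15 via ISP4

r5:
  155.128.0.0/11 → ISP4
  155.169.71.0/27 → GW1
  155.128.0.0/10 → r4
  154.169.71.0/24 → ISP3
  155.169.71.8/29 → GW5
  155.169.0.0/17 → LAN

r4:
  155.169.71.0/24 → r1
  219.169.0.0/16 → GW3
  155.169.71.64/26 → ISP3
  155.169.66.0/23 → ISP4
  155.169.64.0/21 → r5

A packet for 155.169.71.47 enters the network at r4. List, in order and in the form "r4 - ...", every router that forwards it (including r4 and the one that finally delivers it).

r4 - r1 - r5

At r4: longest match for 155.169.71.47 is 155.169.71.0/24 -> r1
At r1: longest match for 155.169.71.47 is 155.169.68.0/22 -> r5
At r5: longest match for 155.169.71.47 is 155.169.0.0/17 -> LAN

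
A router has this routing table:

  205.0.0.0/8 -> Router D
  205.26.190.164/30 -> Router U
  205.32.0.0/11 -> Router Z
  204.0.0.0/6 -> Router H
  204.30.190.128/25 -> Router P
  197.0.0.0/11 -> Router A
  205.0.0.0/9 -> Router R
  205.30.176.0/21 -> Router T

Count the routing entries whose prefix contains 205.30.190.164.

3

Prefixes containing 205.30.190.164:
  204.0.0.0/6 (204.0.0.0 - 207.255.255.255)
  205.0.0.0/8 (205.0.0.0 - 205.255.255.255)
  205.0.0.0/9 (205.0.0.0 - 205.127.255.255)
Total matching entries: 3.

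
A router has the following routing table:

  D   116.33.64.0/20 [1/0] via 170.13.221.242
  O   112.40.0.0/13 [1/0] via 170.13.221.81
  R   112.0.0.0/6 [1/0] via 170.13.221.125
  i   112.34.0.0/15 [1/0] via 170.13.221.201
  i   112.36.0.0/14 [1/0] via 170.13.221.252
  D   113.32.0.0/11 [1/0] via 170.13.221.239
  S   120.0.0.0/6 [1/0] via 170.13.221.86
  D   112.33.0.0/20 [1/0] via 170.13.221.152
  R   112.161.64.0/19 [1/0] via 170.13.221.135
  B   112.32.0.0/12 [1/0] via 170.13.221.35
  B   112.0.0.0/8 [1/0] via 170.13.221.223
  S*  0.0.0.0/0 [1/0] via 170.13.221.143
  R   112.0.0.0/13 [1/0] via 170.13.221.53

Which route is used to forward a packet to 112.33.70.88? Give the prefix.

112.32.0.0/12

Entries matching 112.33.70.88:
  0.0.0.0/0 (default, matches everything)
  112.0.0.0/6 (112.0.0.0 - 115.255.255.255)
  112.0.0.0/8 (112.0.0.0 - 112.255.255.255)
  112.32.0.0/12 (112.32.0.0 - 112.47.255.255)
Most specific is 112.32.0.0/12.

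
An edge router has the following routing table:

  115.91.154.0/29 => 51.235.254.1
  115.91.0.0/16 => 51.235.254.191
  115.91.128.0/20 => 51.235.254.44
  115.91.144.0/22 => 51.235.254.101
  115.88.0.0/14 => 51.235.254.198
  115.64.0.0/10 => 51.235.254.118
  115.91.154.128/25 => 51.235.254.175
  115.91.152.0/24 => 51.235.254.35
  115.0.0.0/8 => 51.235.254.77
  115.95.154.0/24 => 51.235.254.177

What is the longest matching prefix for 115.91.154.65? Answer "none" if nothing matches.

115.91.0.0/16

Entries matching 115.91.154.65:
  115.0.0.0/8 (115.0.0.0 - 115.255.255.255)
  115.64.0.0/10 (115.64.0.0 - 115.127.255.255)
  115.88.0.0/14 (115.88.0.0 - 115.91.255.255)
  115.91.0.0/16 (115.91.0.0 - 115.91.255.255)
Most specific is 115.91.0.0/16.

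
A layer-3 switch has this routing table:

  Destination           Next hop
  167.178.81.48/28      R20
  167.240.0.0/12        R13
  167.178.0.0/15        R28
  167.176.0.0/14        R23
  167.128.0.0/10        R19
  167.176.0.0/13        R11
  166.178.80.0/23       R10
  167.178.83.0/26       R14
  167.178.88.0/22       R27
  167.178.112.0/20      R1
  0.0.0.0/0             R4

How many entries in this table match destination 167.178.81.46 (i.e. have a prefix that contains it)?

5

Prefixes containing 167.178.81.46:
  0.0.0.0/0 (default, matches everything)
  167.128.0.0/10 (167.128.0.0 - 167.191.255.255)
  167.176.0.0/13 (167.176.0.0 - 167.183.255.255)
  167.176.0.0/14 (167.176.0.0 - 167.179.255.255)
  167.178.0.0/15 (167.178.0.0 - 167.179.255.255)
Total matching entries: 5.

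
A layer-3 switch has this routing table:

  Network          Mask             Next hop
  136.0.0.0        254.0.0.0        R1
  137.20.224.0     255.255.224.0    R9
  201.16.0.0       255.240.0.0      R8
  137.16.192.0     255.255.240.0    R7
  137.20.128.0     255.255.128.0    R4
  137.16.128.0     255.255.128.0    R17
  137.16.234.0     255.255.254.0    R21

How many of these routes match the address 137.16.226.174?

2

Prefixes containing 137.16.226.174:
  136.0.0.0/7 (136.0.0.0 - 137.255.255.255)
  137.16.128.0/17 (137.16.128.0 - 137.16.255.255)
Total matching entries: 2.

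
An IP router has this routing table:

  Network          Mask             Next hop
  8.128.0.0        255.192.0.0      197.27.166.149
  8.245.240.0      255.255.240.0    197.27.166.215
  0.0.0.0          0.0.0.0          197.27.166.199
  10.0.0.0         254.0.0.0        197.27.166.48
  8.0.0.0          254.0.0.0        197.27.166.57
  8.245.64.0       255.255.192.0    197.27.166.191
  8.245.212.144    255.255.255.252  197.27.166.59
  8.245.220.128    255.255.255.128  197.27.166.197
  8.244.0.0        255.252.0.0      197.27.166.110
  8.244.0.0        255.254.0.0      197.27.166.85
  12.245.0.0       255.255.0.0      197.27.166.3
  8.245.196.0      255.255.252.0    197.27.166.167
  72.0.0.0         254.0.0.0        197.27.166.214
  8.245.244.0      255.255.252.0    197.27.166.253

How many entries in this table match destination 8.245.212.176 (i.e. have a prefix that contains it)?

Prefixes containing 8.245.212.176:
  0.0.0.0/0 (default, matches everything)
  8.0.0.0/7 (8.0.0.0 - 9.255.255.255)
  8.244.0.0/14 (8.244.0.0 - 8.247.255.255)
  8.244.0.0/15 (8.244.0.0 - 8.245.255.255)
Total matching entries: 4.

4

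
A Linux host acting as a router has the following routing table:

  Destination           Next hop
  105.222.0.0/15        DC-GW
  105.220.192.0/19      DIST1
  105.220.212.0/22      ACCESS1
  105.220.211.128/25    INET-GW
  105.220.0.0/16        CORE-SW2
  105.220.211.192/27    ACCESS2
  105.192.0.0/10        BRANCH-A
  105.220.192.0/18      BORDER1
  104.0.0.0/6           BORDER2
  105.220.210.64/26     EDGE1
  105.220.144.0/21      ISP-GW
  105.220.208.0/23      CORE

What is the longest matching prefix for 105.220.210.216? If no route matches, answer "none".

105.220.192.0/19

Entries matching 105.220.210.216:
  104.0.0.0/6 (104.0.0.0 - 107.255.255.255)
  105.192.0.0/10 (105.192.0.0 - 105.255.255.255)
  105.220.0.0/16 (105.220.0.0 - 105.220.255.255)
  105.220.192.0/18 (105.220.192.0 - 105.220.255.255)
  105.220.192.0/19 (105.220.192.0 - 105.220.223.255)
Most specific is 105.220.192.0/19.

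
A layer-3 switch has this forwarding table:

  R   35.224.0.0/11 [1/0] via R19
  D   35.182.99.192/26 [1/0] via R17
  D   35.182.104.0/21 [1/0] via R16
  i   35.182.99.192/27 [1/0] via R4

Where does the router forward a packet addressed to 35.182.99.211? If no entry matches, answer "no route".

R4

Routes whose prefix contains 35.182.99.211:
  35.182.99.192/26 (35.182.99.192 - 35.182.99.255) -> R17
  35.182.99.192/27 (35.182.99.192 - 35.182.99.223) -> R4
Longest matching prefix is /27 -> next hop R4.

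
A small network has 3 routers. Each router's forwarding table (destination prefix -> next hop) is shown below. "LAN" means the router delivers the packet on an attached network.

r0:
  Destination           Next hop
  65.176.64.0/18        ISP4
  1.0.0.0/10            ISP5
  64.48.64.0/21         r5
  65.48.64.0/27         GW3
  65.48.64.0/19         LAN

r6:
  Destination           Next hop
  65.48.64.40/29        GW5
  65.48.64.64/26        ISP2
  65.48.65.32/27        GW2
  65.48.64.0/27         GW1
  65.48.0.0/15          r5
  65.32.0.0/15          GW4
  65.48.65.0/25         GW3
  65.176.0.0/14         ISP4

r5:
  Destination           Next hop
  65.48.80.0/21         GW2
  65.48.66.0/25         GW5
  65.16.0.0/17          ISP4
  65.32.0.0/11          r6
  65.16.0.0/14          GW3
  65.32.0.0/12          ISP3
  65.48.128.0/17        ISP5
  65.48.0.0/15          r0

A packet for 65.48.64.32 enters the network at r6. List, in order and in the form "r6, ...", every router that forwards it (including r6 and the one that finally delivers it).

At r6: longest match for 65.48.64.32 is 65.48.0.0/15 -> r5
At r5: longest match for 65.48.64.32 is 65.48.0.0/15 -> r0
At r0: longest match for 65.48.64.32 is 65.48.64.0/19 -> LAN

r6, r5, r0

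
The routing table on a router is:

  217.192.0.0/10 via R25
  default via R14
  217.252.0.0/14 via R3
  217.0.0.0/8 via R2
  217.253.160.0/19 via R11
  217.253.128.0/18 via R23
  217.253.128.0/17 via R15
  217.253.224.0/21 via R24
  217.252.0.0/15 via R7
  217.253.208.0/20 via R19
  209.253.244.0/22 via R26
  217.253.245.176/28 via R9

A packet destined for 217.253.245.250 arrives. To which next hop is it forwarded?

R15

Routes whose prefix contains 217.253.245.250:
  0.0.0.0/0 (default, matches everything) -> R14
  217.0.0.0/8 (217.0.0.0 - 217.255.255.255) -> R2
  217.192.0.0/10 (217.192.0.0 - 217.255.255.255) -> R25
  217.252.0.0/14 (217.252.0.0 - 217.255.255.255) -> R3
  217.252.0.0/15 (217.252.0.0 - 217.253.255.255) -> R7
  217.253.128.0/17 (217.253.128.0 - 217.253.255.255) -> R15
More-specific entries that do NOT match:
  217.253.245.176/28 (217.253.245.176 - 217.253.245.191) does not contain 217.253.245.250
  209.253.244.0/22 (209.253.244.0 - 209.253.247.255) does not contain 217.253.245.250
  217.253.224.0/21 (217.253.224.0 - 217.253.231.255) does not contain 217.253.245.250
  217.253.208.0/20 (217.253.208.0 - 217.253.223.255) does not contain 217.253.245.250
  217.253.160.0/19 (217.253.160.0 - 217.253.191.255) does not contain 217.253.245.250
  217.253.128.0/18 (217.253.128.0 - 217.253.191.255) does not contain 217.253.245.250
Longest matching prefix is /17 -> next hop R15.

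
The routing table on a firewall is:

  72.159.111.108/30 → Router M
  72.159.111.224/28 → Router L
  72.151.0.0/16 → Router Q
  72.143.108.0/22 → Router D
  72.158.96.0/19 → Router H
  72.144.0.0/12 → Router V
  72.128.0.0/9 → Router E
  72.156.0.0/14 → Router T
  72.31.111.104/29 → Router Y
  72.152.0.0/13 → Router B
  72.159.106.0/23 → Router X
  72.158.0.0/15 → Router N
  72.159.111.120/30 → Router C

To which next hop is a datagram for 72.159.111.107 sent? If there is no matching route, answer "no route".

Router N

Routes whose prefix contains 72.159.111.107:
  72.128.0.0/9 (72.128.0.0 - 72.255.255.255) -> Router E
  72.144.0.0/12 (72.144.0.0 - 72.159.255.255) -> Router V
  72.152.0.0/13 (72.152.0.0 - 72.159.255.255) -> Router B
  72.156.0.0/14 (72.156.0.0 - 72.159.255.255) -> Router T
  72.158.0.0/15 (72.158.0.0 - 72.159.255.255) -> Router N
More-specific entries that do NOT match:
  72.159.111.108/30 (72.159.111.108 - 72.159.111.111) does not contain 72.159.111.107
  72.159.111.120/30 (72.159.111.120 - 72.159.111.123) does not contain 72.159.111.107
  72.31.111.104/29 (72.31.111.104 - 72.31.111.111) does not contain 72.159.111.107
  72.159.111.224/28 (72.159.111.224 - 72.159.111.239) does not contain 72.159.111.107
  72.159.106.0/23 (72.159.106.0 - 72.159.107.255) does not contain 72.159.111.107
  72.143.108.0/22 (72.143.108.0 - 72.143.111.255) does not contain 72.159.111.107
  72.158.96.0/19 (72.158.96.0 - 72.158.127.255) does not contain 72.159.111.107
  72.151.0.0/16 (72.151.0.0 - 72.151.255.255) does not contain 72.159.111.107
Longest matching prefix is /15 -> next hop Router N.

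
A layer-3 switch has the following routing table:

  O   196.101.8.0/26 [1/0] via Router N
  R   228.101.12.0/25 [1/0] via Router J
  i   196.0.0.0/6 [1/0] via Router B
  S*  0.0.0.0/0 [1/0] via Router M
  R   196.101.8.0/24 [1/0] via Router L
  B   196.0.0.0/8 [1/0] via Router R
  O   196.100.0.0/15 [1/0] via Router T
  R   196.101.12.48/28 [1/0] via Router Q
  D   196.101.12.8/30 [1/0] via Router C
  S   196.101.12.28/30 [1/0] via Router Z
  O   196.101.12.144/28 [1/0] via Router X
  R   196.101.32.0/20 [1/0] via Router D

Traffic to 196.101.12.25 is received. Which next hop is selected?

Routes whose prefix contains 196.101.12.25:
  0.0.0.0/0 (default, matches everything) -> Router M
  196.0.0.0/6 (196.0.0.0 - 199.255.255.255) -> Router B
  196.0.0.0/8 (196.0.0.0 - 196.255.255.255) -> Router R
  196.100.0.0/15 (196.100.0.0 - 196.101.255.255) -> Router T
More-specific entries that do NOT match:
  196.101.12.8/30 (196.101.12.8 - 196.101.12.11) does not contain 196.101.12.25
  196.101.12.28/30 (196.101.12.28 - 196.101.12.31) does not contain 196.101.12.25
  196.101.12.48/28 (196.101.12.48 - 196.101.12.63) does not contain 196.101.12.25
  196.101.12.144/28 (196.101.12.144 - 196.101.12.159) does not contain 196.101.12.25
  196.101.8.0/26 (196.101.8.0 - 196.101.8.63) does not contain 196.101.12.25
  228.101.12.0/25 (228.101.12.0 - 228.101.12.127) does not contain 196.101.12.25
  196.101.8.0/24 (196.101.8.0 - 196.101.8.255) does not contain 196.101.12.25
  196.101.32.0/20 (196.101.32.0 - 196.101.47.255) does not contain 196.101.12.25
Longest matching prefix is /15 -> next hop Router T.

Router T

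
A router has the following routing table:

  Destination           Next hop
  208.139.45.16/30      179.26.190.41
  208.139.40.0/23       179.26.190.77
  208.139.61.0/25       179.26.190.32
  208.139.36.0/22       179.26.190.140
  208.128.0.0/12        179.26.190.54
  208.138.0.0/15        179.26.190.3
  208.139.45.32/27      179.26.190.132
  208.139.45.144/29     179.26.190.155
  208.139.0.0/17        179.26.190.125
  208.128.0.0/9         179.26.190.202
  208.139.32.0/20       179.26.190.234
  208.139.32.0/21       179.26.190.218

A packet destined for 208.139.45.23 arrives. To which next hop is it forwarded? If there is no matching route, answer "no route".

179.26.190.234

Routes whose prefix contains 208.139.45.23:
  208.128.0.0/9 (208.128.0.0 - 208.255.255.255) -> 179.26.190.202
  208.128.0.0/12 (208.128.0.0 - 208.143.255.255) -> 179.26.190.54
  208.138.0.0/15 (208.138.0.0 - 208.139.255.255) -> 179.26.190.3
  208.139.0.0/17 (208.139.0.0 - 208.139.127.255) -> 179.26.190.125
  208.139.32.0/20 (208.139.32.0 - 208.139.47.255) -> 179.26.190.234
More-specific entries that do NOT match:
  208.139.45.16/30 (208.139.45.16 - 208.139.45.19) does not contain 208.139.45.23
  208.139.45.144/29 (208.139.45.144 - 208.139.45.151) does not contain 208.139.45.23
  208.139.45.32/27 (208.139.45.32 - 208.139.45.63) does not contain 208.139.45.23
  208.139.61.0/25 (208.139.61.0 - 208.139.61.127) does not contain 208.139.45.23
  208.139.40.0/23 (208.139.40.0 - 208.139.41.255) does not contain 208.139.45.23
  208.139.36.0/22 (208.139.36.0 - 208.139.39.255) does not contain 208.139.45.23
  208.139.32.0/21 (208.139.32.0 - 208.139.39.255) does not contain 208.139.45.23
Longest matching prefix is /20 -> next hop 179.26.190.234.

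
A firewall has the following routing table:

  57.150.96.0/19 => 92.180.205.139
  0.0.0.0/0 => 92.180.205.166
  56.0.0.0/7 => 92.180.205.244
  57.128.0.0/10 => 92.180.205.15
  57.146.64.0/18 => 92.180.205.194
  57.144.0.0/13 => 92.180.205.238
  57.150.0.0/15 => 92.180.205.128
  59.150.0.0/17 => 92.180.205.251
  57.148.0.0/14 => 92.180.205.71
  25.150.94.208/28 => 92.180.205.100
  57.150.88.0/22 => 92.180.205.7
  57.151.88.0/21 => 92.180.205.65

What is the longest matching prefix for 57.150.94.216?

57.150.0.0/15

Entries matching 57.150.94.216:
  0.0.0.0/0 (default, matches everything)
  56.0.0.0/7 (56.0.0.0 - 57.255.255.255)
  57.128.0.0/10 (57.128.0.0 - 57.191.255.255)
  57.144.0.0/13 (57.144.0.0 - 57.151.255.255)
  57.148.0.0/14 (57.148.0.0 - 57.151.255.255)
  57.150.0.0/15 (57.150.0.0 - 57.151.255.255)
Most specific is 57.150.0.0/15.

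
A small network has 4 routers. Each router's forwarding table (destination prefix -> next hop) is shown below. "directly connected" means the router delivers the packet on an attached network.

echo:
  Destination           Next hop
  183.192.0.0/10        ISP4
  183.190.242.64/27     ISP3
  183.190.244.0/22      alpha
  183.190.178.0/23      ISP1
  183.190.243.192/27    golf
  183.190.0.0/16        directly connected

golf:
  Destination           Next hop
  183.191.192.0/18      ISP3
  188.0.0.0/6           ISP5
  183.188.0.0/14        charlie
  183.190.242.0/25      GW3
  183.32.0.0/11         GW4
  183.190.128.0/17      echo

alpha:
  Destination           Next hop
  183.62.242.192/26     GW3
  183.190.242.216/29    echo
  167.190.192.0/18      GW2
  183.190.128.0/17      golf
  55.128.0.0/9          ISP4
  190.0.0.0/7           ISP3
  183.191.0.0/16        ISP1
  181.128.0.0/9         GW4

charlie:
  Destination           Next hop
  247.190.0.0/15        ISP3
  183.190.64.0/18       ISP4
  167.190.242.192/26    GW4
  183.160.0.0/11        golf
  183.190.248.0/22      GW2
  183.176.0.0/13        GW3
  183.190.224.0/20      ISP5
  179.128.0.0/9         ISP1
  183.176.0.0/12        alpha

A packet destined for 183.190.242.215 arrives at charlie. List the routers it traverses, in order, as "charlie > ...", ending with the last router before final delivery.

At charlie: longest match for 183.190.242.215 is 183.176.0.0/12 -> alpha
At alpha: longest match for 183.190.242.215 is 183.190.128.0/17 -> golf
At golf: longest match for 183.190.242.215 is 183.190.128.0/17 -> echo
At echo: longest match for 183.190.242.215 is 183.190.0.0/16 -> directly connected

charlie > alpha > golf > echo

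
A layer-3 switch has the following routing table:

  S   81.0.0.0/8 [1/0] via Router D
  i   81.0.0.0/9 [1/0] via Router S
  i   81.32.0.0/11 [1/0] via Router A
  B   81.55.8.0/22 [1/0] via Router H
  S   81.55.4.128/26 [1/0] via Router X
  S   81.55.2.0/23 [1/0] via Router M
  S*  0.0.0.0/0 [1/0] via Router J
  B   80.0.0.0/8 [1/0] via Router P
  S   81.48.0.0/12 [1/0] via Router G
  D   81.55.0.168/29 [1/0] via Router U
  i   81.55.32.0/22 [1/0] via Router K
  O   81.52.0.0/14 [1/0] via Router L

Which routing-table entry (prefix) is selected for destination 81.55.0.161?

81.52.0.0/14

Entries matching 81.55.0.161:
  0.0.0.0/0 (default, matches everything)
  81.0.0.0/8 (81.0.0.0 - 81.255.255.255)
  81.0.0.0/9 (81.0.0.0 - 81.127.255.255)
  81.32.0.0/11 (81.32.0.0 - 81.63.255.255)
  81.48.0.0/12 (81.48.0.0 - 81.63.255.255)
  81.52.0.0/14 (81.52.0.0 - 81.55.255.255)
Most specific is 81.52.0.0/14.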